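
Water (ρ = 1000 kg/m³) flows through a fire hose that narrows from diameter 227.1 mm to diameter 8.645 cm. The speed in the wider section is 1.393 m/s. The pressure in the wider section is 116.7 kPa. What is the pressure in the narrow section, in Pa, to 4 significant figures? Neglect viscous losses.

P₂ = 71470 Pa

Continuity gives A₁v₁ = A₂v₂, so v₂ = (405.1 cm²)/(58.70 cm²) × 1.393 m/s = 9.613 m/s.
The pipe is horizontal, so Bernoulli reduces to P₁ + ½ρv₁² = P₂ + ½ρv₂².
P₂ = P₁ − ½ρ(v₂² − v₁²) = 116700 − ½·1000·(9.613² − 1.393²) = 116700 − 45230 = 71470 Pa.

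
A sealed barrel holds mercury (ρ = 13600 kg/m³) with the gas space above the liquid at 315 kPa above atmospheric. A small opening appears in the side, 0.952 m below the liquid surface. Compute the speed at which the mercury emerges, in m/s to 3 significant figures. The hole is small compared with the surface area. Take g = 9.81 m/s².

v ≈ 8.06 m/s

Take point 1 at the surface (v₁ ≈ 0) and point 2 at the hole (at atmospheric pressure). Bernoulli: P₁ + ρg h = P_atm + ½ρv₂².
With P₁ − P_atm = 315000 Pa, v₂ = √(2gh + 2ΔP/ρ) = √(2·9.81·0.952 + 2·315000/13600) = 8.06 m/s.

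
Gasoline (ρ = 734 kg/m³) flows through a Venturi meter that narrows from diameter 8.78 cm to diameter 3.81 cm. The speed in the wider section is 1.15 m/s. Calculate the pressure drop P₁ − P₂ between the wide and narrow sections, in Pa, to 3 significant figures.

Continuity gives A₁v₁ = A₂v₂, so v₂ = (60.5 cm²)/(11.4 cm²) × 1.15 m/s = 6.11 m/s.
Along the horizontal streamline, P + ½ρv² is constant.
P₁ − P₂ = ½·734·(6.11² − 1.15²) = ½·734·36.0 = 13200 Pa.

13200 Pa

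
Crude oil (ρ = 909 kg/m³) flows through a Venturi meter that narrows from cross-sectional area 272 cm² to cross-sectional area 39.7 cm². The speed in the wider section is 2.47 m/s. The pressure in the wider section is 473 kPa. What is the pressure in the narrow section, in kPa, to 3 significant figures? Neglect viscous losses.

By continuity, v₂ = v₁·A₁/A₂ = 2.47·(272/39.7) = 16.9 m/s.
With no height change, Bernoulli's equation is P₁ + ½ρv₁² = P₂ + ½ρv₂².
P₂ = P₁ − ½ρ(v₂² − v₁²) = 473000 − ½·909·(16.9² − 2.47²) = 473000 − 127000 = 346000 Pa.

P₂ ≈ 346 kPa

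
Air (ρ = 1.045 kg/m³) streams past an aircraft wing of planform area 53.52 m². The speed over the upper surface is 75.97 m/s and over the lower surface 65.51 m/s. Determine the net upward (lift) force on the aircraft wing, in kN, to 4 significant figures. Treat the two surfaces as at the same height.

The faster flow above has the lower pressure; Bernoulli (same height) gives ΔP = ½ρ(v_up² − v_low²).
ΔP = ½·1.045·(75.97² − 65.51²) = 773.2 Pa.
Lift = ΔP · A = 773.2 × 53.52 = 41380 N.

F ≈ 41.38 kN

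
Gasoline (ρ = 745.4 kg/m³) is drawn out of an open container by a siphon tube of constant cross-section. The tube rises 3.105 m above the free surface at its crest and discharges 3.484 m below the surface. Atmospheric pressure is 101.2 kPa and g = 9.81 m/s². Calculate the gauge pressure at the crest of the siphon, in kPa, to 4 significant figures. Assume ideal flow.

Bernoulli surface→outlet gives ½v² = g·h_out, so v = √(2·9.81·3.484) = 8.268 m/s.
The bore is uniform, so the speed at the crest is the same v. Bernoulli surface→crest: P_atm = P_top + ½ρv² + ρg·h_top.
P_top = 101200 − ½·745.4·8.268² − 745.4·9.81·3.105 = 53020 Pa. So P_gauge = P_top − P_atm = -48180 Pa.

P_gauge ≈ -48.18 kPa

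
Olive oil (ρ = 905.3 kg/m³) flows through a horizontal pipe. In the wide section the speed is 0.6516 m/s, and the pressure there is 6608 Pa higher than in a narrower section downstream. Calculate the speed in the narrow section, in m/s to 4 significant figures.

Along the level pipe P + ½ρv² is conserved, hence v₂² = v₁² + 2(P₁ − P₂)/ρ.
v₂ = √(0.6516² + 2·6608/905.3) = √(0.4246 + 14.60) = 3.876 m/s.

v₂ ≈ 3.876 m/s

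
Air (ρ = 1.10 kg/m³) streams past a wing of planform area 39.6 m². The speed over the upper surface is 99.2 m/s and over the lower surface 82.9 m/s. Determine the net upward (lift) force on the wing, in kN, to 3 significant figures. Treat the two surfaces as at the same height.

The faster flow above has the lower pressure; Bernoulli (same height) gives ΔP = ½ρ(v_up² − v_low²).
ΔP = ½·1.10·(99.2² − 82.9²) = 1630 Pa.
Lift = ΔP · A = 1630 × 39.6 = 64600 N.

F ≈ 64.6 kN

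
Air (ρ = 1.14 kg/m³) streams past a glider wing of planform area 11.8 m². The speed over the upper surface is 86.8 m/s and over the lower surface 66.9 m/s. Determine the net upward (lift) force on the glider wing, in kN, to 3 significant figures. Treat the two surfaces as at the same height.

F ≈ 20.6 kN

From P + ½ρv² = const at equal height, P_low − P_up = ½ρ(v_up² − v_low²).
ΔP = ½·1.14·(86.8² − 66.9²) = 1740 Pa.
Lift = ΔP · A = 1740 × 11.8 = 20600 N.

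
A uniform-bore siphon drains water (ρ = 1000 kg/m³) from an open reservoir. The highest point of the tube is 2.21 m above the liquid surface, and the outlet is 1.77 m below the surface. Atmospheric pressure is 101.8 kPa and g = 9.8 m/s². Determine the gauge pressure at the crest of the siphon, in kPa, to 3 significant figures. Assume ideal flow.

P_gauge = -39.0 kPa

Bernoulli surface→outlet gives ½v² = g·h_out, so v = √(2·9.8·1.77) = 5.89 m/s.
With constant cross-section the crest speed equals v; applying Bernoulli from the surface up to the crest, P_top = P_atm − ½ρv² − ρg·h_top.
P_top = 101800 − ½·1000·5.89² − 1000·9.8·2.21 = 62800 Pa. So P_gauge = P_top − P_atm = -39000 Pa.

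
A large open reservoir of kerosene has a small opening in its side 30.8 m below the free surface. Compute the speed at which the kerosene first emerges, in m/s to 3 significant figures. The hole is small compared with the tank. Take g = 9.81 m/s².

v ≈ 24.6 m/s

Bernoulli from surface to hole (P equal, v_surface ≈ 0): v = √(2gh) = √(2×9.81×30.8) = 24.6 m/s.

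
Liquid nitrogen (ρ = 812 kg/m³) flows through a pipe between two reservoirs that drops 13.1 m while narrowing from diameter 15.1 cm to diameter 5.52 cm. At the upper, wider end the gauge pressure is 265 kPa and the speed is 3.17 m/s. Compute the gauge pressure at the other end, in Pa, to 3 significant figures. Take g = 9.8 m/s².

Continuity gives A₁v₁ = A₂v₂, so v₂ = (179 cm²)/(23.9 cm²) × 3.17 m/s = 23.7 m/s.
Bernoulli: P₁ + ½ρv₁² + ρg h₁ = P₂ + ½ρv₂² + ρg h₂, so P₂ = P₁ + ½ρ(v₁² − v₂²) − ρg(h₂ − h₁).
P₂ = 265000 + ½·812·(3.17² − 23.7²) − 812·9.8·(−13.1) = 265000 + (-224000) − (-104000) = 145000 Pa.

P₂ ≈ 145000 Pa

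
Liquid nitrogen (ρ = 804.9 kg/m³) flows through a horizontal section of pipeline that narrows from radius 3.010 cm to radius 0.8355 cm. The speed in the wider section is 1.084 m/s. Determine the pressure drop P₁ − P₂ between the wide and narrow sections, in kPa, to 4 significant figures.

Mass conservation (A₁v₁ = A₂v₂) gives v₂ = 1.084 × 28.46/2.193 = 14.07 m/s.
The pipe is horizontal, so Bernoulli reduces to P₁ + ½ρv₁² = P₂ + ½ρv₂².
P₁ − P₂ = ½·804.9·(14.07² − 1.084²) = ½·804.9·196.8 = 79190 Pa.

ΔP ≈ 79.19 kPa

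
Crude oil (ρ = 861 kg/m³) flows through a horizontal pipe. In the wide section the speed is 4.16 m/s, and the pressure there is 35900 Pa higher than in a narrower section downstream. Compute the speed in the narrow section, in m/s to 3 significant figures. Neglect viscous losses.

Horizontal Bernoulli: P₁ + ½ρv₁² = P₂ + ½ρv₂², so v₂² = v₁² + 2(P₁ − P₂)/ρ.
v₂ = √(4.16² + 2·35900/861) = √(17.3 + 83.4) = 10.0 m/s.

v₂ ≈ 10.0 m/s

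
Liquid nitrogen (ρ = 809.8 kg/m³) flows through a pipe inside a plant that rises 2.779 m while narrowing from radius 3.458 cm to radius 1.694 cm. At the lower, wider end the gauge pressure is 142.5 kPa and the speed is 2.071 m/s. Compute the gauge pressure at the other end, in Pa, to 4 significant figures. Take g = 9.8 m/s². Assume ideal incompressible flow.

The volume flow rate is constant, so v₂ = (A₁/A₂)v₁ = (37.57/9.015)·2.071 = 8.630 m/s.
Applying Bernoulli between the two ends and solving for P₂: P₂ = P₁ + ½ρ(v₁² − v₂²) − ρgΔh.
P₂ = 142500 + ½·809.8·(2.071² − 8.630²) − 809.8·9.8·(+2.779) = 142500 + (-28420) − (22050) = 92030 Pa.

P₂ ≈ 92030 Pa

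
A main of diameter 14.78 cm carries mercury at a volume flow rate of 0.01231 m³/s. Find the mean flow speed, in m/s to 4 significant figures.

0.7175 m/s

Q = 0.01231 m³/s = 0.01231 m³/s.
v = Q/A = 0.01231 / 0.01716 = 0.7175 m/s.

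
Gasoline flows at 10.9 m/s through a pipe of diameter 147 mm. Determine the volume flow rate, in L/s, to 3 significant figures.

Q = A·v = 0.0170 m² × 10.9 m/s = 0.185 m³/s.
Converting: 0.185 m³/s × 1000 = 185 L/s.

185 L/s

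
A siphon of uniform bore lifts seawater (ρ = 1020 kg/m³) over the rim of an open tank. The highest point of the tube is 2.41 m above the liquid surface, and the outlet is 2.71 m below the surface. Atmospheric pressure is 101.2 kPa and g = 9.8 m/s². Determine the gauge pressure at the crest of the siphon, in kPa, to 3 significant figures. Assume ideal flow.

P_gauge ≈ -51.2 kPa

The outlet speed comes from Torricelli: v = √(2g·2.71) = 7.29 m/s.
The bore is uniform, so the speed at the crest is the same v. Bernoulli surface→crest: P_atm = P_top + ½ρv² + ρg·h_top.
P_top = 101200 − ½·1020·7.29² − 1020·9.8·2.41 = 50000 Pa. So P_gauge = P_top − P_atm = -51200 Pa.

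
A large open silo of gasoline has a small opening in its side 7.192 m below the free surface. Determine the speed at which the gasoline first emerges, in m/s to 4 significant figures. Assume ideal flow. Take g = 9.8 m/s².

v = 11.87 m/s

The surface is effectively still and both ends are open, so ½v² = gh and v = √(2·9.8·7.192) = 11.87 m/s.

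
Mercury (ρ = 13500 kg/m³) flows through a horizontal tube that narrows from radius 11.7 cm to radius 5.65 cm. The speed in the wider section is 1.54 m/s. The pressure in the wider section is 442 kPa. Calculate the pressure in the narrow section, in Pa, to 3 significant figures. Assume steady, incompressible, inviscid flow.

P₂ ≈ 164000 Pa

Continuity gives A₁v₁ = A₂v₂, so v₂ = (430 cm²)/(100 cm²) × 1.54 m/s = 6.60 m/s.
With no height change, Bernoulli's equation is P₁ + ½ρv₁² = P₂ + ½ρv₂².
P₂ = P₁ − ½ρ(v₂² − v₁²) = 442000 − ½·13500·(6.60² − 1.54²) = 442000 − 278000 = 164000 Pa.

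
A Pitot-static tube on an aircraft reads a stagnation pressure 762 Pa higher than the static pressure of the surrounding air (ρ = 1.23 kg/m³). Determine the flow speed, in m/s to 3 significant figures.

v ≈ 35.2 m/s

Bernoulli between the free stream and the stagnation point: ½ρv² = P_stag − P_static.
v = √(2ΔP/ρ) = √(2·762/1.23) = 35.2 m/s.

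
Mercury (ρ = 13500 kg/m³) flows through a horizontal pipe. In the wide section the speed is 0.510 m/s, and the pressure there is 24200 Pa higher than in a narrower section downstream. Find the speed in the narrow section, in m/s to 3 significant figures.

Along the level pipe P + ½ρv² is conserved, hence v₂² = v₁² + 2(P₁ − P₂)/ρ.
v₂ = √(0.510² + 2·24200/13500) = √(0.260 + 3.59) = 1.96 m/s.

v₂ = 1.96 m/s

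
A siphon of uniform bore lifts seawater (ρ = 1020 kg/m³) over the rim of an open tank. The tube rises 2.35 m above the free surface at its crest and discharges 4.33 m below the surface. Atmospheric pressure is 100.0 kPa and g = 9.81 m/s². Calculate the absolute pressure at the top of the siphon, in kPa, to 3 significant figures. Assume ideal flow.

Bernoulli surface→outlet gives ½v² = g·h_out, so v = √(2·9.81·4.33) = 9.22 m/s.
With constant cross-section the crest speed equals v; applying Bernoulli from the surface up to the crest, P_top = P_atm − ½ρv² − ρg·h_top.
P_top = 100000 − ½·1020·9.22² − 1020·9.81·2.35 = 33200 Pa.

P_top ≈ 33.2 kPa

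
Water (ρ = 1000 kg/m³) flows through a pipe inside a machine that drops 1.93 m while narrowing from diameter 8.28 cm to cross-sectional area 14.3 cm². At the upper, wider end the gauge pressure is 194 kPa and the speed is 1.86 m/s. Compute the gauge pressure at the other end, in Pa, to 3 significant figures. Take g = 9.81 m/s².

P₂ ≈ 190000 Pa

Continuity gives A₁v₁ = A₂v₂, so v₂ = (53.8 cm²)/(14.3 cm²) × 1.86 m/s = 7.00 m/s.
Applying Bernoulli between the two ends and solving for P₂: P₂ = P₁ + ½ρ(v₁² − v₂²) − ρgΔh.
P₂ = 194000 + ½·1000·(1.86² − 7.00²) − 1000·9.81·(−1.93) = 194000 + (-22800) − (-18900) = 190000 Pa.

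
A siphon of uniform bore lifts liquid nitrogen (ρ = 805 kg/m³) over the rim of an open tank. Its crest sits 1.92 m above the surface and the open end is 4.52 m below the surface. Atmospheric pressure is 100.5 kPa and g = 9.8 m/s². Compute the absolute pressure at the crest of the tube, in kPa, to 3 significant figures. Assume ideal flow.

P_top ≈ 49.7 kPa

The outlet speed comes from Torricelli: v = √(2g·4.52) = 9.41 m/s.
With constant cross-section the crest speed equals v; applying Bernoulli from the surface up to the crest, P_top = P_atm − ½ρv² − ρg·h_top.
P_top = 100500 − ½·805·9.41² − 805·9.8·1.92 = 49700 Pa.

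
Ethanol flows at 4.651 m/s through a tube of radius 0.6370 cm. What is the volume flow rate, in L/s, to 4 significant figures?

Q = A·v = 0.0001275 m² × 4.651 m/s = 0.0005929 m³/s.
Converting: 0.0005929 m³/s × 1000 = 0.5929 L/s.

Q ≈ 0.5929 L/s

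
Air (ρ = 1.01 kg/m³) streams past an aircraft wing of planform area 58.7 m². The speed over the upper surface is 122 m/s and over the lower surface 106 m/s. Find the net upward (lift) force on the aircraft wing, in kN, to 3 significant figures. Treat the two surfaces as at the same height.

F ≈ 108 kN

With equal heights on the two surfaces, Bernoulli gives P_lower − P_upper = ½ρ(v_upper² − v_lower²).
ΔP = ½·1.01·(122² − 106²) = 1840 Pa.
Lift = ΔP · A = 1840 × 58.7 = 108000 N.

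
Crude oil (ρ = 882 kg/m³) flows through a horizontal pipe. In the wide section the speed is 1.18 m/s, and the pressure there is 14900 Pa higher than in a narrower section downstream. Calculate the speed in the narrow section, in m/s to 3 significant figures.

With h₁ = h₂, rearranging Bernoulli gives v₂ = √(v₁² + 2ΔP/ρ).
v₂ = √(1.18² + 2·14900/882) = √(1.39 + 33.8) = 5.93 m/s.

v₂ = 5.93 m/s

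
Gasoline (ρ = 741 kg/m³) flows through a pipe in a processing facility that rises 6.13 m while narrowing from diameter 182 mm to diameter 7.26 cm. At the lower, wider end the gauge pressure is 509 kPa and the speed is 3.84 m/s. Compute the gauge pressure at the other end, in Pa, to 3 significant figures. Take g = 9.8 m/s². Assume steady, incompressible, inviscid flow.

Mass conservation (A₁v₁ = A₂v₂) gives v₂ = 3.84 × 260/41.4 = 24.1 m/s.
Energy conservation along the streamline gives P₂ = P₁ − ½ρ(v₂² − v₁²) − ρg(h₂ − h₁).
P₂ = 509000 + ½·741·(3.84² − 24.1²) − 741·9.8·(+6.13) = 509000 + (-210000) − (44500) = 254000 Pa.

P₂ = 254000 Pa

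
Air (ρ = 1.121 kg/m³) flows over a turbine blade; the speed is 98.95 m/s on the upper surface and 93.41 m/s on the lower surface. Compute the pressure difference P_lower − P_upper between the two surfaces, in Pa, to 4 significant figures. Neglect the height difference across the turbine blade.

ΔP ≈ 597.3 Pa

Bernoulli (same height): P_lower − P_upper = ½ρ(v_upper² − v_lower²).
ΔP = ½·1.121·(98.95² − 93.41²) = 597.3 Pa.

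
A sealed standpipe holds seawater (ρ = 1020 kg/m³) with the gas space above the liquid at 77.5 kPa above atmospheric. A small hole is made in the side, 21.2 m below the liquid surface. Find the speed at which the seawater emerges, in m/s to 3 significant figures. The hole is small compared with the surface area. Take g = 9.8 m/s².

v ≈ 23.8 m/s

Take point 1 at the surface (v₁ ≈ 0) and point 2 at the hole (at atmospheric pressure). Bernoulli: P₁ + ρg h = P_atm + ½ρv₂².
With P₁ − P_atm = 77500 Pa, v₂ = √(2gh + 2ΔP/ρ) = √(2·9.8·21.2 + 2·77500/1020) = 23.8 m/s.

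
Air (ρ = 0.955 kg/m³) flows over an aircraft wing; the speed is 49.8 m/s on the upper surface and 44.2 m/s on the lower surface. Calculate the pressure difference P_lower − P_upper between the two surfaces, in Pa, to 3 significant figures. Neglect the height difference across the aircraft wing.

With negligible Δh, P + ½ρv² is constant, so P_low − P_up = ½ρ(v_up² − v_low²).
ΔP = ½·0.955·(49.8² − 44.2²) = 251 Pa.

ΔP = 251 Pa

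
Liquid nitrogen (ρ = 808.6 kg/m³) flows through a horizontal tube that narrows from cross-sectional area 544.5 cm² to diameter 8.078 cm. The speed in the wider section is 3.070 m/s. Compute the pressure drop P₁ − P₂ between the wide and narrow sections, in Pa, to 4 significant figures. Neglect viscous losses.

426300 Pa

Mass conservation (A₁v₁ = A₂v₂) gives v₂ = 3.070 × 544.5/51.25 = 32.62 m/s.
With no height change, Bernoulli's equation is P₁ + ½ρv₁² = P₂ + ½ρv₂².
P₁ − P₂ = ½·808.6·(32.62² − 3.070²) = ½·808.6·1054 = 426300 Pa.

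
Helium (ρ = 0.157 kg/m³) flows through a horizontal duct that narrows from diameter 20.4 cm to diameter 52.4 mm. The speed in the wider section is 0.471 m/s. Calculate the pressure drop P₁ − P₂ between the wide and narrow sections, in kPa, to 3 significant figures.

0.00398 kPa

By continuity, v₂ = v₁·A₁/A₂ = 0.471·(327/21.6) = 7.14 m/s.
Along the horizontal streamline, P + ½ρv² is constant.
P₁ − P₂ = ½·0.157·(7.14² − 0.471²) = ½·0.157·50.7 = 3.98 Pa.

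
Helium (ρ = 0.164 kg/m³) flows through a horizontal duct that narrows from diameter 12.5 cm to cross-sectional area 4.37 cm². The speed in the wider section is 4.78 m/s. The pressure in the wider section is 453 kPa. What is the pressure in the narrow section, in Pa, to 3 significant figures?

452000 Pa

By continuity, v₂ = v₁·A₁/A₂ = 4.78·(123/4.37) = 134 m/s.
Along the horizontal streamline, P + ½ρv² is constant.
P₂ = P₁ − ½ρ(v₂² − v₁²) = 453000 − ½·0.164·(134² − 4.78²) = 453000 − 1480 = 452000 Pa.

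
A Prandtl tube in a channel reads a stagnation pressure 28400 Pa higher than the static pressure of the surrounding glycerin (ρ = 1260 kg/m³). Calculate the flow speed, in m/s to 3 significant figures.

The dynamic pressure equals the rise in static pressure at the stagnation point: ΔP = ½ρv².
v = √(2ΔP/ρ) = √(2·28400/1260) = 6.71 m/s.

v = 6.71 m/s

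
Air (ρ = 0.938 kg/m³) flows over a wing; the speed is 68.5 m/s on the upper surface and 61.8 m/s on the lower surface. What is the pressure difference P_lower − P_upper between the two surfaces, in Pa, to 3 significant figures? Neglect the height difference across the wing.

The pressure is lower where the speed is higher: ΔP = ½ρ(v_up² − v_low²).
ΔP = ½·0.938·(68.5² − 61.8²) = 409 Pa.

ΔP ≈ 409 Pa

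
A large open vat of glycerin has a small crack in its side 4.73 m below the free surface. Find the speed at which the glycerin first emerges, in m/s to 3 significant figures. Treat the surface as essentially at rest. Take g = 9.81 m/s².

v ≈ 9.63 m/s

Bernoulli from surface to hole (P equal, v_surface ≈ 0): v = √(2gh) = √(2×9.81×4.73) = 9.63 m/s.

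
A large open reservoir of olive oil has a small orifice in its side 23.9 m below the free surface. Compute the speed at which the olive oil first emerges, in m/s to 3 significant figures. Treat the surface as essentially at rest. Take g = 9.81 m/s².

v ≈ 21.7 m/s

Torricelli's result v = √(2gh) gives v = √(2·9.81·23.9) = 21.7 m/s.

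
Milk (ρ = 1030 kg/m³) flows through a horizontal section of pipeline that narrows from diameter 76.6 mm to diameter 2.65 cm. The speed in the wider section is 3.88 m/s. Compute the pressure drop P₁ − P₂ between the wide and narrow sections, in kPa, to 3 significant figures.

By continuity, v₂ = v₁·A₁/A₂ = 3.88·(46.1/5.52) = 32.4 m/s.
The pipe is horizontal, so Bernoulli reduces to P₁ + ½ρv₁² = P₂ + ½ρv₂².
P₁ − P₂ = ½·1030·(32.4² − 3.88²) = ½·1030·1040 = 534000 Pa.

ΔP = 534 kPa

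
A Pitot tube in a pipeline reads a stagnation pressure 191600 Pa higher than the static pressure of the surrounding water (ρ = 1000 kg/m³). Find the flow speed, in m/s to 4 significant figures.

At the stagnation point the flow is brought to rest, so Bernoulli gives P_stag − P_static = ½ρv².
v = √(2ΔP/ρ) = √(2·191600/1000) = 19.58 m/s.

v ≈ 19.58 m/s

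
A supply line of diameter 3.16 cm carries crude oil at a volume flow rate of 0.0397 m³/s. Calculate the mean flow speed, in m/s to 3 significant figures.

v ≈ 50.6 m/s

Q = 0.0397 m³/s = 0.0397 m³/s.
v = Q/A = 0.0397 / 0.000784 = 50.6 m/s.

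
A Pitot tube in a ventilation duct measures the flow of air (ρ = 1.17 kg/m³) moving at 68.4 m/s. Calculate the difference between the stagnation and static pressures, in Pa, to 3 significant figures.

ΔP = 2740 Pa

The dynamic pressure equals the rise in static pressure at the stagnation point: ΔP = ½ρv².
ΔP = ½·1.17·68.4² = 2740 Pa.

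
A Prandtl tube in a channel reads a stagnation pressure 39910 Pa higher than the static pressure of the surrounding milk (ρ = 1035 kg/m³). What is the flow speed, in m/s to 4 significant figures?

v = 8.782 m/s

Bernoulli between the free stream and the stagnation point: ½ρv² = P_stag − P_static.
v = √(2ΔP/ρ) = √(2·39910/1035) = 8.782 m/s.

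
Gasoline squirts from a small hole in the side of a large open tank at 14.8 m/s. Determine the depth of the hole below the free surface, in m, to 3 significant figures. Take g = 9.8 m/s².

h = 11.2 m

Torricelli: v = √(2gh), so h = v²/(2g).
h = 14.8²/(2·9.8) = 219/19.60 = 11.2 m.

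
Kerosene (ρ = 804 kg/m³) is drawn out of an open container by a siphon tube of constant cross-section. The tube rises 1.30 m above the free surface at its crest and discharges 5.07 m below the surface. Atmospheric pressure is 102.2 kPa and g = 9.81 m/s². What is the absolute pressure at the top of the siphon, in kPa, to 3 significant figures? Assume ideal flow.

P_top ≈ 52.0 kPa

From the surface to the outlet (both open to atmosphere, surface at rest): v = √(2g·h_out) = √(2·9.81·5.07) = 9.97 m/s.
Continuity keeps v the same throughout the tube; from surface to crest, P_atm + 0 = P_top + ½ρv² + ρg·h_top.
P_top = 102200 − ½·804·9.97² − 804·9.81·1.30 = 52000 Pa.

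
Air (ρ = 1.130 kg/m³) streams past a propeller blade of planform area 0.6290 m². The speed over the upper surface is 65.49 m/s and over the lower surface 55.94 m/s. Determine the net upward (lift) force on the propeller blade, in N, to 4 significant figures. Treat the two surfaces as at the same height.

F ≈ 412.1 N

The faster flow above has the lower pressure; Bernoulli (same height) gives ΔP = ½ρ(v_up² − v_low²).
ΔP = ½·1.130·(65.49² − 55.94²) = 655.2 Pa.
Lift = ΔP · A = 655.2 × 0.6290 = 412.1 N.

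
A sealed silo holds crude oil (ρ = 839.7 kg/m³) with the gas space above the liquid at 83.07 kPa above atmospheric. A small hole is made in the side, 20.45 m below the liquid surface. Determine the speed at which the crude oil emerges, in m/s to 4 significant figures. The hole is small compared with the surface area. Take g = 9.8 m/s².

Take point 1 at the surface (v₁ ≈ 0) and point 2 at the hole (at atmospheric pressure). Bernoulli: P₁ + ρg h = P_atm + ½ρv₂².
With P₁ − P_atm = 83070 Pa, v₂ = √(2gh + 2ΔP/ρ) = √(2·9.8·20.45 + 2·83070/839.7) = 24.47 m/s.

v ≈ 24.47 m/s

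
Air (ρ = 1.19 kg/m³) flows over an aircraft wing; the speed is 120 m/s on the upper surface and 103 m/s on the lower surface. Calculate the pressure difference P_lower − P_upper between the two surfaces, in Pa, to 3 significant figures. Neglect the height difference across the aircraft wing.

ΔP ≈ 2260 Pa

With negligible Δh, P + ½ρv² is constant, so P_low − P_up = ½ρ(v_up² − v_low²).
ΔP = ½·1.19·(120² − 103²) = 2260 Pa.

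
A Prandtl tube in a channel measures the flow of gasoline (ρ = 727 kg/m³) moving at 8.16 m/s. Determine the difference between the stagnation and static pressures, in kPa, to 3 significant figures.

24.2 kPa

At the stagnation point the flow is brought to rest, so Bernoulli gives P_stag − P_static = ½ρv².
ΔP = ½·727·8.16² = 24200 Pa.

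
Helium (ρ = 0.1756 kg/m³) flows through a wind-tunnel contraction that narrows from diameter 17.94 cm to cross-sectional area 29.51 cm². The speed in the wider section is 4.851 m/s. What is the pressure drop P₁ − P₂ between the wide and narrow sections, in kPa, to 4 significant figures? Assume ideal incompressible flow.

The volume flow rate is constant, so v₂ = (A₁/A₂)v₁ = (252.8/29.51)·4.851 = 41.55 m/s.
The pipe is horizontal, so Bernoulli reduces to P₁ + ½ρv₁² = P₂ + ½ρv₂².
P₁ − P₂ = ½·0.1756·(41.55² − 4.851²) = ½·0.1756·1703 = 149.5 Pa.

ΔP ≈ 0.1495 kPa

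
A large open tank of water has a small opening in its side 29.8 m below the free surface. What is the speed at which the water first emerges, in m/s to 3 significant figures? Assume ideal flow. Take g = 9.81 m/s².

The surface is effectively still and both ends are open, so ½v² = gh and v = √(2·9.81·29.8) = 24.2 m/s.

24.2 m/s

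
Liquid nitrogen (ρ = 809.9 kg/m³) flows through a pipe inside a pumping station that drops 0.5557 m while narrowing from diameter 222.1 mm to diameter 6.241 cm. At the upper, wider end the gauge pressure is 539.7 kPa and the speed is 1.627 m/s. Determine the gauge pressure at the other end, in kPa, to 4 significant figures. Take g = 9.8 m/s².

P₂ ≈ 373.3 kPa

By continuity, v₂ = v₁·A₁/A₂ = 1.627·(387.4/30.59) = 20.61 m/s.
Applying Bernoulli between the two ends and solving for P₂: P₂ = P₁ + ½ρ(v₁² − v₂²) − ρgΔh.
P₂ = 539700 + ½·809.9·(1.627² − 20.61²) − 809.9·9.8·(−0.5557) = 539700 + (-170900) − (-4411) = 373300 Pa.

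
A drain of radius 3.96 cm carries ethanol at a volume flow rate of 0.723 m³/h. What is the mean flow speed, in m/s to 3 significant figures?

v = 0.0408 m/s

Q = 0.723 m³/h = 0.000201 m³/s.
v = Q/A = 0.000201 / 0.00493 = 0.0408 m/s.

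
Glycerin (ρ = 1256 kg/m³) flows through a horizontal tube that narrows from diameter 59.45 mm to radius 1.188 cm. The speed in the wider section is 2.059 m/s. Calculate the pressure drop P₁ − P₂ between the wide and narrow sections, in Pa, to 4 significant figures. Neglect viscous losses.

By continuity, v₂ = v₁·A₁/A₂ = 2.059·(27.76/4.434) = 12.89 m/s.
The pipe is horizontal, so Bernoulli reduces to P₁ + ½ρv₁² = P₂ + ½ρv₂².
P₁ − P₂ = ½·1256·(12.89² − 2.059²) = ½·1256·161.9 = 101700 Pa.

ΔP = 101700 Pa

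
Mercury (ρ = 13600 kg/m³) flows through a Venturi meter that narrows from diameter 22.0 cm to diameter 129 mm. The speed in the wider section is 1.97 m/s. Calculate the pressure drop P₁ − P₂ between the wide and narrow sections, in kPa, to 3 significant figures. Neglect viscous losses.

Mass conservation (A₁v₁ = A₂v₂) gives v₂ = 1.97 × 380/131 = 5.73 m/s.
Along the horizontal streamline, P + ½ρv² is constant.
P₁ − P₂ = ½·13600·(5.73² − 1.97²) = ½·13600·28.9 = 197000 Pa.

ΔP = 197 kPa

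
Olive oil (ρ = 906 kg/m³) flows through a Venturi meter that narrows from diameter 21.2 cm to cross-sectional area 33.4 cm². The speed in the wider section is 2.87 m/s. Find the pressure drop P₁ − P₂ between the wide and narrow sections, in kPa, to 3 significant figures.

ΔP ≈ 413 kPa

Mass conservation (A₁v₁ = A₂v₂) gives v₂ = 2.87 × 353/33.4 = 30.3 m/s.
With no height change, Bernoulli's equation is P₁ + ½ρv₁² = P₂ + ½ρv₂².
P₁ − P₂ = ½·906·(30.3² − 2.87²) = ½·906·912 = 413000 Pa.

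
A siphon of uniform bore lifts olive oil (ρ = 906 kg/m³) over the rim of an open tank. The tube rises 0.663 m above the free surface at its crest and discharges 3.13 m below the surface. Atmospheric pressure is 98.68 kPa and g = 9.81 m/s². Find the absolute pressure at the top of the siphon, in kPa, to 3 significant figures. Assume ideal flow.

The outlet speed comes from Torricelli: v = √(2g·3.13) = 7.84 m/s.
The bore is uniform, so the speed at the crest is the same v. Bernoulli surface→crest: P_atm = P_top + ½ρv² + ρg·h_top.
P_top = 98680 − ½·906·7.84² − 906·9.81·0.663 = 65000 Pa.

P_top ≈ 65.0 kPa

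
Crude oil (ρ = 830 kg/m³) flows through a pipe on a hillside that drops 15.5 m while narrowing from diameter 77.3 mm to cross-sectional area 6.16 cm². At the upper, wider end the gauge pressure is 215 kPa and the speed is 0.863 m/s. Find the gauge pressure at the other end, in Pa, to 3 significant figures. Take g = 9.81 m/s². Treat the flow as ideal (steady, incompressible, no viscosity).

324000 Pa

Continuity gives A₁v₁ = A₂v₂, so v₂ = (46.9 cm²)/(6.16 cm²) × 0.863 m/s = 6.57 m/s.
Energy conservation along the streamline gives P₂ = P₁ − ½ρ(v₂² − v₁²) − ρg(h₂ − h₁).
P₂ = 215000 + ½·830·(0.863² − 6.57²) − 830·9.81·(−15.5) = 215000 + (-17600) − (-126000) = 324000 Pa.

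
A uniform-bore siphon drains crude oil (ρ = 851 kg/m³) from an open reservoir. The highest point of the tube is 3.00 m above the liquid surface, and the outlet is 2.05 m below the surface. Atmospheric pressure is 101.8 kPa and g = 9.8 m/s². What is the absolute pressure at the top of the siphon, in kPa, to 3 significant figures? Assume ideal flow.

P_top ≈ 59.7 kPa

Bernoulli surface→outlet gives ½v² = g·h_out, so v = √(2·9.8·2.05) = 6.34 m/s.
Continuity keeps v the same throughout the tube; from surface to crest, P_atm + 0 = P_top + ½ρv² + ρg·h_top.
P_top = 101800 − ½·851·6.34² − 851·9.8·3.00 = 59700 Pa.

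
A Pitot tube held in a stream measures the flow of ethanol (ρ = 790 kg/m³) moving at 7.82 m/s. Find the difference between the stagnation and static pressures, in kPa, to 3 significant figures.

ΔP = 24.2 kPa

At the stagnation point the flow is brought to rest, so Bernoulli gives P_stag − P_static = ½ρv².
ΔP = ½·790·7.82² = 24200 Pa.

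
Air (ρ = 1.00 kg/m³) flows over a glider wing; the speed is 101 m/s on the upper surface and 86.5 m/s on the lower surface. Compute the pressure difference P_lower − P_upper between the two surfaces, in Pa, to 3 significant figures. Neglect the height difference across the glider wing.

ΔP ≈ 1360 Pa

The pressure is lower where the speed is higher: ΔP = ½ρ(v_up² − v_low²).
ΔP = ½·1.00·(101² − 86.5²) = 1360 Pa.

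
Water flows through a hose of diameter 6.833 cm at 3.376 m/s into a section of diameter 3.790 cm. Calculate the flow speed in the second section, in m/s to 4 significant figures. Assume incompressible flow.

10.97 m/s

By continuity, v₂ = v₁·A₁/A₂ = 3.376·(36.67/11.28) = 10.97 m/s.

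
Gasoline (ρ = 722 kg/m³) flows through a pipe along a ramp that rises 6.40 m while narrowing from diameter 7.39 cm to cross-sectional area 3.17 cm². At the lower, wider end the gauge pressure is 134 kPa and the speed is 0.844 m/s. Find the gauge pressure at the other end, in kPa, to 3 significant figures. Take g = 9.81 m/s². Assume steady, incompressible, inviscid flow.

The volume flow rate is constant, so v₂ = (A₁/A₂)v₁ = (42.9/3.17)·0.844 = 11.4 m/s.
Energy conservation along the streamline gives P₂ = P₁ − ½ρ(v₂² − v₁²) − ρg(h₂ − h₁).
P₂ = 134000 + ½·722·(0.844² − 11.4²) − 722·9.81·(+6.40) = 134000 + (-46800) − (45300) = 41800 Pa.

41.8 kPa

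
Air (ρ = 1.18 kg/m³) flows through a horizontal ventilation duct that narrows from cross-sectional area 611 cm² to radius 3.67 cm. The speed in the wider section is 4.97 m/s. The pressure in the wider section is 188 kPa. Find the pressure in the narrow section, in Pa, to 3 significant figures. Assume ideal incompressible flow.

Mass conservation (A₁v₁ = A₂v₂) gives v₂ = 4.97 × 611/42.3 = 71.8 m/s.
The pipe is horizontal, so Bernoulli reduces to P₁ + ½ρv₁² = P₂ + ½ρv₂².
P₂ = P₁ − ½ρ(v₂² − v₁²) = 188000 − ½·1.18·(71.8² − 4.97²) = 188000 − 3020 = 185000 Pa.

P₂ = 185000 Pa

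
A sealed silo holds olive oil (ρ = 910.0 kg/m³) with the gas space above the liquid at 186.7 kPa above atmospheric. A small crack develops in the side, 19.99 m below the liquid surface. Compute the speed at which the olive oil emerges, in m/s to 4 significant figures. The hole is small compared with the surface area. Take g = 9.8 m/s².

28.32 m/s

Take point 1 at the surface (v₁ ≈ 0) and point 2 at the hole (at atmospheric pressure). Bernoulli: P₁ + ρg h = P_atm + ½ρv₂².
With P₁ − P_atm = 186700 Pa, v₂ = √(2gh + 2ΔP/ρ) = √(2·9.8·19.99 + 2·186700/910.0) = 28.32 m/s.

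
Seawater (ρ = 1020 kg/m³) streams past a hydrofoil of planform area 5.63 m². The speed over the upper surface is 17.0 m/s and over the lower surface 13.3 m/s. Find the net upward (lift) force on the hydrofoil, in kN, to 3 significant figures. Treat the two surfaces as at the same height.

The faster flow above has the lower pressure; Bernoulli (same height) gives ΔP = ½ρ(v_up² − v_low²).
ΔP = ½·1020·(17.0² − 13.3²) = 57200 Pa.
Lift = ΔP · A = 57200 × 5.63 = 322000 N.

F ≈ 322 kN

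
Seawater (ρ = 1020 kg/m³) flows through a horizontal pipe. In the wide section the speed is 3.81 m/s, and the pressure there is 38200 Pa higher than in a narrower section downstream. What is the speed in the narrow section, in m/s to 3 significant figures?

With h₁ = h₂, rearranging Bernoulli gives v₂ = √(v₁² + 2ΔP/ρ).
v₂ = √(3.81² + 2·38200/1020) = √(14.5 + 74.9) = 9.46 m/s.

v₂ ≈ 9.46 m/s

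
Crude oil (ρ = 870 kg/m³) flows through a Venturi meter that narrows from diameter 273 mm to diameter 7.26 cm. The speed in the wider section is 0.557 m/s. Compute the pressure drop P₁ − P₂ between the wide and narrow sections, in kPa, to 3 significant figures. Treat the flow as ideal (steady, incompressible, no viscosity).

ΔP ≈ 26.8 kPa

Continuity gives A₁v₁ = A₂v₂, so v₂ = (585 cm²)/(41.4 cm²) × 0.557 m/s = 7.88 m/s.
Bernoulli (h₁ = h₂): P₁ − P₂ = ½ρ(v₂² − v₁²).
P₁ − P₂ = ½·870·(7.88² − 0.557²) = ½·870·61.7 = 26800 Pa.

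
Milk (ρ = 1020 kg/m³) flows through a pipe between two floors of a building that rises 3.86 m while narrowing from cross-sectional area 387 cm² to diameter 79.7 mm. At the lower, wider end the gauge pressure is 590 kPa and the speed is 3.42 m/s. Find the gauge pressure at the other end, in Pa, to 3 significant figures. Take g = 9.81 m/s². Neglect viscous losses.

The volume flow rate is constant, so v₂ = (A₁/A₂)v₁ = (387/49.9)·3.42 = 26.5 m/s.
Energy conservation along the streamline gives P₂ = P₁ − ½ρ(v₂² − v₁²) − ρg(h₂ − h₁).
P₂ = 590000 + ½·1020·(3.42² − 26.5²) − 1020·9.81·(+3.86) = 590000 + (-353000) − (38600) = 198000 Pa.

P₂ = 198000 Pa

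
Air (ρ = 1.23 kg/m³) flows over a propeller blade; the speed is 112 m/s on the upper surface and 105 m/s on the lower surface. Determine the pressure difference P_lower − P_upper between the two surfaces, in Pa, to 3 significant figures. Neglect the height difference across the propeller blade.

ΔP ≈ 934 Pa

With negligible Δh, P + ½ρv² is constant, so P_low − P_up = ½ρ(v_up² − v_low²).
ΔP = ½·1.23·(112² − 105²) = 934 Pa.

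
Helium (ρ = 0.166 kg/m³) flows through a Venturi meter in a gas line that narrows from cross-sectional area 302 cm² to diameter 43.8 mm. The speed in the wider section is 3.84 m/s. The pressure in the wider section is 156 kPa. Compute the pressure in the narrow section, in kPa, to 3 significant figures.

Continuity gives A₁v₁ = A₂v₂, so v₂ = (302 cm²)/(15.1 cm²) × 3.84 m/s = 77.0 m/s.
Along the horizontal streamline, P + ½ρv² is constant.
P₂ = P₁ − ½ρ(v₂² − v₁²) = 156000 − ½·0.166·(77.0² − 3.84²) = 156000 − 490 = 156000 Pa.

P₂ ≈ 156 kPa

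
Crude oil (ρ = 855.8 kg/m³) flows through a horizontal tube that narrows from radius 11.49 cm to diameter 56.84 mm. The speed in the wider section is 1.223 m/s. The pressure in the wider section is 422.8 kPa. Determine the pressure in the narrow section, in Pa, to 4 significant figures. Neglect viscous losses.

Continuity gives A₁v₁ = A₂v₂, so v₂ = (414.8 cm²)/(25.37 cm²) × 1.223 m/s = 19.99 m/s.
The pipe is horizontal, so Bernoulli reduces to P₁ + ½ρv₁² = P₂ + ½ρv₂².
P₂ = P₁ − ½ρ(v₂² − v₁²) = 422800 − ½·855.8·(19.99² − 1.223²) = 422800 − 170400 = 252400 Pa.

P₂ = 252400 Pa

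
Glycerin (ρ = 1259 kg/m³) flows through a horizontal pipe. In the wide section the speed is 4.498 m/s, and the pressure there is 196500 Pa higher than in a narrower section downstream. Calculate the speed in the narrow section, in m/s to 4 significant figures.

Along the level pipe P + ½ρv² is conserved, hence v₂² = v₁² + 2(P₁ − P₂)/ρ.
v₂ = √(4.498² + 2·196500/1259) = √(20.23 + 312.2) = 18.23 m/s.

v₂ ≈ 18.23 m/s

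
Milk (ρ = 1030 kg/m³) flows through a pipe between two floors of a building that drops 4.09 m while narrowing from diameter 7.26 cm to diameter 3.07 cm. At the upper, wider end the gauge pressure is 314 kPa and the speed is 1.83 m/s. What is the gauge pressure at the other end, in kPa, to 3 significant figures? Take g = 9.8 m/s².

By continuity, v₂ = v₁·A₁/A₂ = 1.83·(41.4/7.40) = 10.2 m/s.
Applying Bernoulli between the two ends and solving for P₂: P₂ = P₁ + ½ρ(v₁² − v₂²) − ρgΔh.
P₂ = 314000 + ½·1030·(1.83² − 10.2²) − 1030·9.8·(−4.09) = 314000 + (-52200) − (-41300) = 303000 Pa.

P₂ ≈ 303 kPa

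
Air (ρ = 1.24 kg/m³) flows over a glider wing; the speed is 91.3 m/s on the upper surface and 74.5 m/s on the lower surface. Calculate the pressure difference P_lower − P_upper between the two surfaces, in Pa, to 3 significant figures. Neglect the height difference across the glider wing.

ΔP ≈ 1730 Pa

Bernoulli (same height): P_lower − P_upper = ½ρ(v_upper² − v_lower²).
ΔP = ½·1.24·(91.3² − 74.5²) = 1730 Pa.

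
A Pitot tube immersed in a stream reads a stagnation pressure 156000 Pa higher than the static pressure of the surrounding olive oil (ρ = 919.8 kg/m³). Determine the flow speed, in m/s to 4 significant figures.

Bernoulli between the free stream and the stagnation point: ½ρv² = P_stag − P_static.
v = √(2ΔP/ρ) = √(2·156000/919.8) = 18.42 m/s.

v = 18.42 m/s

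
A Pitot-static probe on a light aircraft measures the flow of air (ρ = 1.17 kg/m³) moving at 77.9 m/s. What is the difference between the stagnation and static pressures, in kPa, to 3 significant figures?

ΔP = 3.55 kPa

The dynamic pressure equals the rise in static pressure at the stagnation point: ΔP = ½ρv².
ΔP = ½·1.17·77.9² = 3550 Pa.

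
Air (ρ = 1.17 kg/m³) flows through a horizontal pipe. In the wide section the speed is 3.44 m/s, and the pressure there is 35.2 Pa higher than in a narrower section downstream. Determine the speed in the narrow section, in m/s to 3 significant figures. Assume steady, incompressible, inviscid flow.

With h₁ = h₂, rearranging Bernoulli gives v₂ = √(v₁² + 2ΔP/ρ).
v₂ = √(3.44² + 2·35.2/1.17) = √(11.8 + 60.2) = 8.49 m/s.

v₂ = 8.49 m/s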